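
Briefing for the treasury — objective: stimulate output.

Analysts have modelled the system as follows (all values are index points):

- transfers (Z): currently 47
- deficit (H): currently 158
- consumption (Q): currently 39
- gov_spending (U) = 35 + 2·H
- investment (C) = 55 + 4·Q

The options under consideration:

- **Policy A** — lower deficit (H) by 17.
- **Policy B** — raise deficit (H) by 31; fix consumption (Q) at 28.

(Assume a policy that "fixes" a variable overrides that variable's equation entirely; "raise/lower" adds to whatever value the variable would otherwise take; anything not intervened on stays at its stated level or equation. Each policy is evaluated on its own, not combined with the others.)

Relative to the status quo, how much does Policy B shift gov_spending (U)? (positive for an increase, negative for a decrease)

62

Baseline:
  H = 158
  U = 35 + 2·158 = 351
Policy B (H + 31, Q := 28):
  H = 158 + 31 = 189
  U = 35 + 2·189 = 413
Change in U: 413 − 351 = 62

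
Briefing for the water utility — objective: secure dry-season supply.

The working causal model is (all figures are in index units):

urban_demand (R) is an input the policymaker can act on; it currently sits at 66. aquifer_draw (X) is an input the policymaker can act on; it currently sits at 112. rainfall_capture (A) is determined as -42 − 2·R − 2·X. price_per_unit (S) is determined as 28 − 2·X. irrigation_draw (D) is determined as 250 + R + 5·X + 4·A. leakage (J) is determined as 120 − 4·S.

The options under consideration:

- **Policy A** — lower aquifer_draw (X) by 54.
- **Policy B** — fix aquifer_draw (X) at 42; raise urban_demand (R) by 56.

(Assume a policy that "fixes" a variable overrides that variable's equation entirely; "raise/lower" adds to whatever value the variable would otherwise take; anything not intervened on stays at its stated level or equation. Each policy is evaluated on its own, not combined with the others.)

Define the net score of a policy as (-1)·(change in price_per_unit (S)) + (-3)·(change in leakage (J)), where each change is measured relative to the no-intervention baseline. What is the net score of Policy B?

1540

Baseline:
  X = 112
  S = 28 − 2·112 = -196
  J = 120 − 4·(-196) = 904
Policy B (X := 42, R + 56):
  X = 42
  S = 28 − 2·42 = -56
  J = 120 − 4·(-56) = 344
ΔS = -56 − (-196) = 140; ΔJ = 344 − 904 = -560
Score = (-1)·140 + (-3)·(-560) = 1540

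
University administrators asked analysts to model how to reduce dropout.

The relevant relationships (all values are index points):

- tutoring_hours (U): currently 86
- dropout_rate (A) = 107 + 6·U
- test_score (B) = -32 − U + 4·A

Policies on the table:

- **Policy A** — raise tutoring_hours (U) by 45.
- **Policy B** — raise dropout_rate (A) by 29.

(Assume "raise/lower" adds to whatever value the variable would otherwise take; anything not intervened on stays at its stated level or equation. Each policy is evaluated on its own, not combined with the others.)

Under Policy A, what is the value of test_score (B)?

Policy A (U + 45):
  U = 86 + 45 = 131
  A = 107 + 6·131 = 893
  B = -32 − 131 + 4·893 = 3409

3409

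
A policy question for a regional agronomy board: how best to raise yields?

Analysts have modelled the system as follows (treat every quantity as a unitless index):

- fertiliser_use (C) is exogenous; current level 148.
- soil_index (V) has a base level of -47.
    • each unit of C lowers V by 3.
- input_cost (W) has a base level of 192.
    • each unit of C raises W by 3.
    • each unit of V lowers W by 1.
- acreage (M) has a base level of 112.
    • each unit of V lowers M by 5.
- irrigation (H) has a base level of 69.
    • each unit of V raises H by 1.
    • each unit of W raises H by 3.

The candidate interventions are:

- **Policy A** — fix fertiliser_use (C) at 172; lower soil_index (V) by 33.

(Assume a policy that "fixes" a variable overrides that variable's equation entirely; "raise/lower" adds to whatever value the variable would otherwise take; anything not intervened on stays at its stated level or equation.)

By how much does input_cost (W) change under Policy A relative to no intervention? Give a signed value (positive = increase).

177

Baseline:
  C = 148
  V = -47 − 3·148 = -491
  W = 192 + 3·148 − (-491) = 1127
Policy A (C := 172, V − 33):
  C = 172
  V = -47 − 3·172 (−33 from intervention) = -596
  W = 192 + 3·172 − (-596) = 1304
Change in W: 1304 − 1127 = 177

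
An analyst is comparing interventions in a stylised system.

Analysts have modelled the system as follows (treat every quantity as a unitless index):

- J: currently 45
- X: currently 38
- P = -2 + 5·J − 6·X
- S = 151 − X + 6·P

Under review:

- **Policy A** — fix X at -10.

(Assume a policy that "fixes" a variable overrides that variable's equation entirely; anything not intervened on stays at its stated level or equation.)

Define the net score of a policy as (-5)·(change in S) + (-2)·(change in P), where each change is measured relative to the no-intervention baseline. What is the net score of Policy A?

-9456

Baseline:
  J = 45
  X = 38
  P = -2 + 5·45 − 6·38 = -5
  S = 151 − 38 + 6·(-5) = 83
Policy A (X := -10):
  J = 45
  X = -10
  P = -2 + 5·45 − 6·(-10) = 283
  S = 151 − (-10) + 6·283 = 1859
ΔS = 1859 − 83 = 1776; ΔP = 283 − (-5) = 288
Score = (-5)·1776 + (-2)·288 = -9456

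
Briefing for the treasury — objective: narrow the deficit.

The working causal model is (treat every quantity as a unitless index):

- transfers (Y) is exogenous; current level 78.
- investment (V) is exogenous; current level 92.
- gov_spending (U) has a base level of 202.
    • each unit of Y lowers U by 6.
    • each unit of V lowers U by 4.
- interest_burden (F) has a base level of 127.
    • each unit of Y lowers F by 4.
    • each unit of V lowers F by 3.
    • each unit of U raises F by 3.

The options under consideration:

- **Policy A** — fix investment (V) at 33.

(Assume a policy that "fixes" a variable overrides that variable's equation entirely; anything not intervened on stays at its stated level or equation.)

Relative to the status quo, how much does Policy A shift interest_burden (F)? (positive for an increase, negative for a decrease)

885

Baseline:
  Y = 78
  V = 92
  U = 202 − 6·78 − 4·92 = -634
  F = 127 − 4·78 − 3·92 + 3·(-634) = -2363
Policy A (V := 33):
  Y = 78
  V = 33
  U = 202 − 6·78 − 4·33 = -398
  F = 127 − 4·78 − 3·33 + 3·(-398) = -1478
Change in F: -1478 − (-2363) = 885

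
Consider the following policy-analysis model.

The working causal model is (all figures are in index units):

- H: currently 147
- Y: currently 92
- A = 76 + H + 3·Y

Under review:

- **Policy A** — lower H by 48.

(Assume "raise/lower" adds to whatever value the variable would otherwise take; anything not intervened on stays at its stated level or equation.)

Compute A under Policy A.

451

Policy A (H − 48):
  H = 147 − 48 = 99
  Y = 92
  A = 76 + 99 + 3·92 = 451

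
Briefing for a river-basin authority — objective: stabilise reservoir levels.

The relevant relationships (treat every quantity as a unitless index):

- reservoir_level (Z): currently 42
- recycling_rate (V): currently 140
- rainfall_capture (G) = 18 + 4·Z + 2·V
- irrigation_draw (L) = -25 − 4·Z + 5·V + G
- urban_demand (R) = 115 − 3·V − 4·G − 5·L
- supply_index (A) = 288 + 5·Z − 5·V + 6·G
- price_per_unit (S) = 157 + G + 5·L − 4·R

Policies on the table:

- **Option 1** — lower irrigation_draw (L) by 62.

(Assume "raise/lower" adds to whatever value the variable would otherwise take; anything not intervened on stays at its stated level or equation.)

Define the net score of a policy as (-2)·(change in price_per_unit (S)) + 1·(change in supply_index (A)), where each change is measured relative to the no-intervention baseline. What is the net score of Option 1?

Baseline:
  Z = 42
  V = 140
  G = 18 + 4·42 + 2·140 = 466
  L = -25 − 4·42 + 5·140 + 466 = 973
  R = 115 − 3·140 − 4·466 − 5·973 = -7034
  A = 288 + 5·42 − 5·140 + 6·466 = 2594
  S = 157 + 466 + 5·973 − 4·(-7034) = 33624
Option 1 (L − 62):
  Z = 42
  V = 140
  G = 18 + 4·42 + 2·140 = 466
  L = -25 − 4·42 + 5·140 + 466 (−62 from intervention) = 911
  R = 115 − 3·140 − 4·466 − 5·911 = -6724
  A = 288 + 5·42 − 5·140 + 6·466 = 2594
  S = 157 + 466 + 5·911 − 4·(-6724) = 32074
ΔS = 32074 − 33624 = -1550; ΔA = 2594 − 2594 = 0
Score = (-2)·(-1550) + 1·0 = 3100

3100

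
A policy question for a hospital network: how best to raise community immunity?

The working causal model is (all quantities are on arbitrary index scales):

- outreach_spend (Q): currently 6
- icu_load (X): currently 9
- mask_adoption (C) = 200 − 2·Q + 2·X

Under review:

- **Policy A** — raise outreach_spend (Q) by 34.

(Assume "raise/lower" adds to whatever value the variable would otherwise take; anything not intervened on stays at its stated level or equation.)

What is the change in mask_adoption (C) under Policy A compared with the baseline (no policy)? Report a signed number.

Baseline:
  Q = 6
  X = 9
  C = 200 − 2·6 + 2·9 = 206
Policy A (Q + 34):
  Q = 6 + 34 = 40
  X = 9
  C = 200 − 2·40 + 2·9 = 138
Change in C: 138 − 206 = -68

-68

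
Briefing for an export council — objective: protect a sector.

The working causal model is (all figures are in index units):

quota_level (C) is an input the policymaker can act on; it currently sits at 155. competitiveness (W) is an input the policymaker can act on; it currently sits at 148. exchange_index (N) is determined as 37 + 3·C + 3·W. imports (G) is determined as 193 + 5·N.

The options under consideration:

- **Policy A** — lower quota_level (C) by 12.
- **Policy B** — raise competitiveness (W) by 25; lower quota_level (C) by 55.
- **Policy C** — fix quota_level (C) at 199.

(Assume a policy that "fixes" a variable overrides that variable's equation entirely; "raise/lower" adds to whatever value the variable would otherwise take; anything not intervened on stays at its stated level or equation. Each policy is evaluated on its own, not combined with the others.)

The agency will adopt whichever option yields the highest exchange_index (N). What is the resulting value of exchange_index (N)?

1078

Policy A (C − 12):
  C = 155 − 12 = 143
  W = 148
  N = 37 + 3·143 + 3·148 = 910
Policy B (W + 25, C − 55):
  C = 155 − 55 = 100
  W = 148 + 25 = 173
  N = 37 + 3·100 + 3·173 = 856
Policy C (C := 199):
  C = 199
  W = 148
  N = 37 + 3·199 + 3·148 = 1078
Comparing — Policy A: N=910, Policy B: N=856, Policy C: N=1078. Highest is 1078 (Policy C).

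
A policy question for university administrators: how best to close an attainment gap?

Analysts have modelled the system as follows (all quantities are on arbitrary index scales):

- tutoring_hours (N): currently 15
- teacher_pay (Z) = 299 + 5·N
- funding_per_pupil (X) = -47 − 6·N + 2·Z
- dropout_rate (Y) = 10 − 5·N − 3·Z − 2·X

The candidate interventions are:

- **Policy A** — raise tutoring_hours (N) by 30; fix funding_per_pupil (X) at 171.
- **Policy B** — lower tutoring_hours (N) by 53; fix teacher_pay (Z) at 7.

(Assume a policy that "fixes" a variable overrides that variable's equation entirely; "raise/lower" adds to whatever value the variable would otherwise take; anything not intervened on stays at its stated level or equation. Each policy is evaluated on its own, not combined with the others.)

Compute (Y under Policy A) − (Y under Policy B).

Policy A (N + 30, X := 171):
  N = 15 + 30 = 45
  Z = 299 + 5·45 = 524
  X = 171
  Y = 10 − 5·45 − 3·524 − 2·171 = -2129
Policy B (N − 53, Z := 7):
  N = 15 − 53 = -38
  Z = 7
  X = -47 − 6·(-38) + 2·7 = 195
  Y = 10 − 5·(-38) − 3·7 − 2·195 = -211
Y: -2129 − (-211) = -1918

-1918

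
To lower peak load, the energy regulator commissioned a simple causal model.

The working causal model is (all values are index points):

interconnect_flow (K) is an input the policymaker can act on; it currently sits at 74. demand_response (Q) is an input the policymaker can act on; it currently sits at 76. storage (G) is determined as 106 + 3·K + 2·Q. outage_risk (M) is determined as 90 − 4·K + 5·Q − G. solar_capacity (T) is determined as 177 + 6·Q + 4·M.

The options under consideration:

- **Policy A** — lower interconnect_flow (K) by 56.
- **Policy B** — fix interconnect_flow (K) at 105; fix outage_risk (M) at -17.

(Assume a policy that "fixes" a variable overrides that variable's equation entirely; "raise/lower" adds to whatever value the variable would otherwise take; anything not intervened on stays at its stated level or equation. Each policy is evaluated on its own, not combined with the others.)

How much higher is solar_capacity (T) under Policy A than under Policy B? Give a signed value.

412

Policy A (K − 56):
  K = 74 − 56 = 18
  Q = 76
  G = 106 + 3·18 + 2·76 = 312
  M = 90 − 4·18 + 5·76 − 312 = 86
  T = 177 + 6·76 + 4·86 = 977
Policy B (K := 105, M := -17):
  K = 105
  Q = 76
  G = 106 + 3·105 + 2·76 = 573
  M = -17
  T = 177 + 6·76 + 4·(-17) = 565
T: 977 − 565 = 412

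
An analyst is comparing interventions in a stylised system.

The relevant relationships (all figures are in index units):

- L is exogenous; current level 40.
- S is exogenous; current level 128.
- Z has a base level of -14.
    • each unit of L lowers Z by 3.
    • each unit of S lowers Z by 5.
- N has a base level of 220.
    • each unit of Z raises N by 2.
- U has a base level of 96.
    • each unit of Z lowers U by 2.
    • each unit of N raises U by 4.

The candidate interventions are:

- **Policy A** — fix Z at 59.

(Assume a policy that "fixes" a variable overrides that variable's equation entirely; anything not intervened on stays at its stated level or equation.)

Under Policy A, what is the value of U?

1330

Policy A (Z := 59):
  L = 40
  S = 128
  Z = 59
  N = 220 + 2·59 = 338
  U = 96 − 2·59 + 4·338 = 1330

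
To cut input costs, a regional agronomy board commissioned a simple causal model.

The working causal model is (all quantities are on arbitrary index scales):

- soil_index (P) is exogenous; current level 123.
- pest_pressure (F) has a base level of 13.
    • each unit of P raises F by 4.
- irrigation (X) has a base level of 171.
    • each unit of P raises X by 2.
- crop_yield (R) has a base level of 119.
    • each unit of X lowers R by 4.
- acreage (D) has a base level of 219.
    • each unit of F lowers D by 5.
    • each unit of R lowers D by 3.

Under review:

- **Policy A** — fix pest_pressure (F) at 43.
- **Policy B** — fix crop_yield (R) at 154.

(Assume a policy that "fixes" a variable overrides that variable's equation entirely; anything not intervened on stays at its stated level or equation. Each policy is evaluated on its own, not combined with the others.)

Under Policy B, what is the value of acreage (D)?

-2768

Policy B (R := 154):
  P = 123
  F = 13 + 4·123 = 505
  X = 171 + 2·123 = 417
  R = 154
  D = 219 − 5·505 − 3·154 = -2768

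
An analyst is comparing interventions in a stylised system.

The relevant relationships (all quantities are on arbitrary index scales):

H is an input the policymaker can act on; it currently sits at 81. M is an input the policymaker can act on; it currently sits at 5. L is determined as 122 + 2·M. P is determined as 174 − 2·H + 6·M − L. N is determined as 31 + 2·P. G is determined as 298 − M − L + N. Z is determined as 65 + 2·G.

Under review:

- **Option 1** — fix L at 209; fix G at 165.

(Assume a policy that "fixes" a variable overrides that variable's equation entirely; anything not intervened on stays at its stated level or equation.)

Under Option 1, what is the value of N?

Option 1 (L := 209, G := 165):
  H = 81
  M = 5
  L = 209
  P = 174 − 2·81 + 6·5 − 209 = -167
  N = 31 + 2·(-167) = -303

-303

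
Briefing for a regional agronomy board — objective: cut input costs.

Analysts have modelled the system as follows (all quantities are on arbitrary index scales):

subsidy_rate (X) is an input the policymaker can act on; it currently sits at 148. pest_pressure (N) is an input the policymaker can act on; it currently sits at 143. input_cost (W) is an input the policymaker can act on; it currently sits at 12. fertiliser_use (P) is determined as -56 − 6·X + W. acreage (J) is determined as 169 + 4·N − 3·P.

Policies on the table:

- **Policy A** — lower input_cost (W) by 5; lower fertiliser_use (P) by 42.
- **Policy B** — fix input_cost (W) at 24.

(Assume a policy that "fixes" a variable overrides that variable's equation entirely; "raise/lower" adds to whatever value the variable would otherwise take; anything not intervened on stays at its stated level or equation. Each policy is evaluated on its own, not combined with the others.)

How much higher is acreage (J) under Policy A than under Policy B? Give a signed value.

Policy A (W − 5, P − 42):
  X = 148
  N = 143
  W = 12 − 5 = 7
  P = -56 − 6·148 + 7 (−42 from intervention) = -979
  J = 169 + 4·143 − 3·(-979) = 3678
Policy B (W := 24):
  X = 148
  N = 143
  W = 24
  P = -56 − 6·148 + 24 = -920
  J = 169 + 4·143 − 3·(-920) = 3501
J: 3678 − 3501 = 177

177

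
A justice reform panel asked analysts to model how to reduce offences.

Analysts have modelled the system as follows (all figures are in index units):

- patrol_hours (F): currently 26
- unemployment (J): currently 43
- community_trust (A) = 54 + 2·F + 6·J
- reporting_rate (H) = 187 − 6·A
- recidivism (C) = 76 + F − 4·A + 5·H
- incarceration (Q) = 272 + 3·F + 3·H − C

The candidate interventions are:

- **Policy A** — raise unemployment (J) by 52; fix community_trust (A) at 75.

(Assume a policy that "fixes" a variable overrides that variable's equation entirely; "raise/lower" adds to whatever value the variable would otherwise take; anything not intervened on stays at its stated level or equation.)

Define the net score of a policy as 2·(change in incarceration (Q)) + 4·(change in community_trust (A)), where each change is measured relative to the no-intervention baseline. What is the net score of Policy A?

Baseline:
  F = 26
  J = 43
  A = 54 + 2·26 + 6·43 = 364
  H = 187 − 6·364 = -1997
  C = 76 + 26 − 4·364 + 5·(-1997) = -11339
  Q = 272 + 3·26 + 3·(-1997) − (-11339) = 5698
Policy A (J + 52, A := 75):
  F = 26
  J = 43 + 52 = 95
  A = 75
  H = 187 − 6·75 = -263
  C = 76 + 26 − 4·75 + 5·(-263) = -1513
  Q = 272 + 3·26 + 3·(-263) − (-1513) = 1074
ΔQ = 1074 − 5698 = -4624; ΔA = 75 − 364 = -289
Score = 2·(-4624) + 4·(-289) = -10404

-10404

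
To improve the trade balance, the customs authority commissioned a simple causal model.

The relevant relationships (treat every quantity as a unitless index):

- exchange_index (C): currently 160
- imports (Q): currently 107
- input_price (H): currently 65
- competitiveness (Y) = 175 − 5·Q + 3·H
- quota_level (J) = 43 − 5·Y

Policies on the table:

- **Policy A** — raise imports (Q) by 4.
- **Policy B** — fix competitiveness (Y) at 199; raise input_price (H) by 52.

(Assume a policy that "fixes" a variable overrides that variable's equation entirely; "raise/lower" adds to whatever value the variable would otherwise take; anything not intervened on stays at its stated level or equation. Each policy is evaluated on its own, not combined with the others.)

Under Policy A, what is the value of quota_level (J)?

Policy A (Q + 4):
  Q = 107 + 4 = 111
  H = 65
  Y = 175 − 5·111 + 3·65 = -185
  J = 43 − 5·(-185) = 968

968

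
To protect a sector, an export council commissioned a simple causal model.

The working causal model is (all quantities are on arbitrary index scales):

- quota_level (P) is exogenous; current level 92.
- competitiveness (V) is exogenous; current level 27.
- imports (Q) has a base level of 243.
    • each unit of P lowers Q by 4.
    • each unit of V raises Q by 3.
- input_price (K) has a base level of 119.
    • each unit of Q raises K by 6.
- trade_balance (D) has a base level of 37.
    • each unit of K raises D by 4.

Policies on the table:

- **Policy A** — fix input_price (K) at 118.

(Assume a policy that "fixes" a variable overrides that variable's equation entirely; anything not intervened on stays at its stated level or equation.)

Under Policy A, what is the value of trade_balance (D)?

509

Policy A (K := 118):
  P = 92
  V = 27
  Q = 243 − 4·92 + 3·27 = -44
  K = 118
  D = 37 + 4·118 = 509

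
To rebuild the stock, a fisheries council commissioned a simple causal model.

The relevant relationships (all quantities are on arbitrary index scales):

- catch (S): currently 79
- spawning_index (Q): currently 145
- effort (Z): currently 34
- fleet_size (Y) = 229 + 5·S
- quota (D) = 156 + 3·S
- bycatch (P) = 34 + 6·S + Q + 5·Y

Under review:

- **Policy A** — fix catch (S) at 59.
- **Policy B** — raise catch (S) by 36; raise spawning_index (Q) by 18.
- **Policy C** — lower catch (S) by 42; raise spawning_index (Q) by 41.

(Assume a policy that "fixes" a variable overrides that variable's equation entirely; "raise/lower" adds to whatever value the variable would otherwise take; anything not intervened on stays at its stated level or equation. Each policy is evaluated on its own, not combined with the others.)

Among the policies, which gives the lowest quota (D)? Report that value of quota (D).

267

Policy A (S := 59):
  S = 59
  D = 156 + 3·59 = 333
Policy B (S + 36, Q + 18):
  S = 79 + 36 = 115
  D = 156 + 3·115 = 501
Policy C (S − 42, Q + 41):
  S = 79 − 42 = 37
  D = 156 + 3·37 = 267
Comparing — Policy A: D=333, Policy B: D=501, Policy C: D=267. Lowest is 267 (Policy C).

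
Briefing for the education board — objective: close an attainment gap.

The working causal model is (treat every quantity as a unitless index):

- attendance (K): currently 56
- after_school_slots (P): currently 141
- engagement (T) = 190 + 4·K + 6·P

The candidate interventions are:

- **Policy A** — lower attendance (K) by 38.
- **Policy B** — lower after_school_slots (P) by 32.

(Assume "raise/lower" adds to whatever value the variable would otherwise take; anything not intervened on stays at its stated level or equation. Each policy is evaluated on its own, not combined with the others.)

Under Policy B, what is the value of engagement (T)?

1068

Policy B (P − 32):
  K = 56
  P = 141 − 32 = 109
  T = 190 + 4·56 + 6·109 = 1068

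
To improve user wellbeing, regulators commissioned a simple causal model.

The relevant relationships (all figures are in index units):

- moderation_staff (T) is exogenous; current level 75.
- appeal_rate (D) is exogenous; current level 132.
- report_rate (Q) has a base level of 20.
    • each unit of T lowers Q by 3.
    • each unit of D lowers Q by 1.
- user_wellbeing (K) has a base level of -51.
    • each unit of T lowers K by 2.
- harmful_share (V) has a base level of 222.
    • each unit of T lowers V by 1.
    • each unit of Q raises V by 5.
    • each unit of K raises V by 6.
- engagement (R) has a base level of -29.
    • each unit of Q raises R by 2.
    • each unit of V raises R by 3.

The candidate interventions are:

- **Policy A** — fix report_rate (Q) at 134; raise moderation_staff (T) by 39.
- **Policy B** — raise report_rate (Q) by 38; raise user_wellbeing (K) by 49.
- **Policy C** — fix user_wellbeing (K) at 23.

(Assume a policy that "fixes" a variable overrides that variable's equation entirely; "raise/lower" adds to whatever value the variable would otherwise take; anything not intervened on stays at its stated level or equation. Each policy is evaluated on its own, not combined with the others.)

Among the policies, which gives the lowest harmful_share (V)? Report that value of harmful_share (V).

Policy A (Q := 134, T + 39):
  T = 75 + 39 = 114
  D = 132
  Q = 134
  K = -51 − 2·114 = -279
  V = 222 − 114 + 5·134 + 6·(-279) = -896
Policy B (Q + 38, K + 49):
  T = 75
  D = 132
  Q = 20 − 3·75 − 132 (+38 from intervention) = -299
  K = -51 − 2·75 (+49 from intervention) = -152
  V = 222 − 75 + 5·(-299) + 6·(-152) = -2260
Policy C (K := 23):
  T = 75
  D = 132
  Q = 20 − 3·75 − 132 = -337
  K = 23
  V = 222 − 75 + 5·(-337) + 6·23 = -1400
Comparing — Policy A: V=-896, Policy B: V=-2260, Policy C: V=-1400. Lowest is -2260 (Policy B).

-2260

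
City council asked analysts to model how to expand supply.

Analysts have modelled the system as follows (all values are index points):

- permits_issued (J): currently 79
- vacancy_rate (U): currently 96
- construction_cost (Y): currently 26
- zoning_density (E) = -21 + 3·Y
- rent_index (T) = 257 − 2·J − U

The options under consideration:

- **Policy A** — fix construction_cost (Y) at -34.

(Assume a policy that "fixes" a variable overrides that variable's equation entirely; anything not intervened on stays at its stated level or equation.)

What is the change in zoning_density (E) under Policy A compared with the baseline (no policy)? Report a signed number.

-180

Baseline:
  Y = 26
  E = -21 + 3·26 = 57
Policy A (Y := -34):
  Y = -34
  E = -21 + 3·(-34) = -123
Change in E: -123 − 57 = -180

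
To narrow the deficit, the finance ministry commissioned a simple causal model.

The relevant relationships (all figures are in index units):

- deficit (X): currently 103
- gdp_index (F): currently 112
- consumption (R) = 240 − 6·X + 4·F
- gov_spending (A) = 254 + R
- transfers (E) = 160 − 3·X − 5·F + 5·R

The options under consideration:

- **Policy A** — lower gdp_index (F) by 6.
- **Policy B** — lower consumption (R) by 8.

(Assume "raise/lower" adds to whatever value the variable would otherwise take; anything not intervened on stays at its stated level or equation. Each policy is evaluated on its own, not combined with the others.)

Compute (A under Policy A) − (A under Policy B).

-16

Policy A (F − 6):
  X = 103
  F = 112 − 6 = 106
  R = 240 − 6·103 + 4·106 = 46
  A = 254 + 46 = 300
Policy B (R − 8):
  X = 103
  F = 112
  R = 240 − 6·103 + 4·112 (−8 from intervention) = 62
  A = 254 + 62 = 316
A: 300 − 316 = -16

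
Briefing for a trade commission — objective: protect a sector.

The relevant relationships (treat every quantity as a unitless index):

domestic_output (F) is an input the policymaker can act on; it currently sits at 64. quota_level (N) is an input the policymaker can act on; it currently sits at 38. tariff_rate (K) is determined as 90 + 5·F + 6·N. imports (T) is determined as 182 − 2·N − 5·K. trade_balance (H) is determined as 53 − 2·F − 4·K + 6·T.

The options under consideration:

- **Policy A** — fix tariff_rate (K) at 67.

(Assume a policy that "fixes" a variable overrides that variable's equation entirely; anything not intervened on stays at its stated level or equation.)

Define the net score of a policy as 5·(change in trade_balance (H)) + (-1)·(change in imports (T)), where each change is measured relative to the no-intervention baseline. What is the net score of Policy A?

Baseline:
  F = 64
  N = 38
  K = 90 + 5·64 + 6·38 = 638
  T = 182 − 2·38 − 5·638 = -3084
  H = 53 − 2·64 − 4·638 + 6·(-3084) = -21131
Policy A (K := 67):
  F = 64
  N = 38
  K = 67
  T = 182 − 2·38 − 5·67 = -229
  H = 53 − 2·64 − 4·67 + 6·(-229) = -1717
ΔH = -1717 − (-21131) = 19414; ΔT = -229 − (-3084) = 2855
Score = 5·19414 + (-1)·2855 = 94215

94215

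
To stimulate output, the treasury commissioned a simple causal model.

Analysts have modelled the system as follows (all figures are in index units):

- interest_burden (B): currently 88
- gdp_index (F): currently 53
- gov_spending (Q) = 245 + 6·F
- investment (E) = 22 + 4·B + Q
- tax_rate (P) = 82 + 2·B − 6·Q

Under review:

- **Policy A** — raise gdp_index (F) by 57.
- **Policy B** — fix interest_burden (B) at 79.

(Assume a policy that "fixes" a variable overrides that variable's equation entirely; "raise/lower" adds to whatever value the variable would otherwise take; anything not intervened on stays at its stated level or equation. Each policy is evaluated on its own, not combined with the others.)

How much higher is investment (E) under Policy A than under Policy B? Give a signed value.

Policy A (F + 57):
  B = 88
  F = 53 + 57 = 110
  Q = 245 + 6·110 = 905
  E = 22 + 4·88 + 905 = 1279
Policy B (B := 79):
  B = 79
  F = 53
  Q = 245 + 6·53 = 563
  E = 22 + 4·79 + 563 = 901
E: 1279 − 901 = 378

378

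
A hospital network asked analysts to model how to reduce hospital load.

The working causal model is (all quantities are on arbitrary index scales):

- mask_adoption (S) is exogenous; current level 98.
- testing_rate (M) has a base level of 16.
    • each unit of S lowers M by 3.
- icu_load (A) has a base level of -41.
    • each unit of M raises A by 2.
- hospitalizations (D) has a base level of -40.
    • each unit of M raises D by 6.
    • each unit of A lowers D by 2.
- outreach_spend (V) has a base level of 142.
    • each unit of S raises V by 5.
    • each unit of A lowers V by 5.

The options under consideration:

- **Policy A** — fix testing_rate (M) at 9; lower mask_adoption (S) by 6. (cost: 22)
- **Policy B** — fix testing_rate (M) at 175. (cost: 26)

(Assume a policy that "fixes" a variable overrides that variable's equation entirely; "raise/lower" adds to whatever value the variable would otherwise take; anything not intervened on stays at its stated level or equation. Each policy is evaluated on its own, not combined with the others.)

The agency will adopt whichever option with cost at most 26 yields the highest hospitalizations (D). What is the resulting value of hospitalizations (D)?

392

Policy A (M := 9, S − 6):
  S = 98 − 6 = 92
  M = 9
  A = -41 + 2·9 = -23
  D = -40 + 6·9 − 2·(-23) = 60
Policy B (M := 175):
  S = 98
  M = 175
  A = -41 + 2·175 = 309
  D = -40 + 6·175 − 2·309 = 392
Comparing — Policy A: D=60, Policy B: D=392. Highest is 392 (Policy B).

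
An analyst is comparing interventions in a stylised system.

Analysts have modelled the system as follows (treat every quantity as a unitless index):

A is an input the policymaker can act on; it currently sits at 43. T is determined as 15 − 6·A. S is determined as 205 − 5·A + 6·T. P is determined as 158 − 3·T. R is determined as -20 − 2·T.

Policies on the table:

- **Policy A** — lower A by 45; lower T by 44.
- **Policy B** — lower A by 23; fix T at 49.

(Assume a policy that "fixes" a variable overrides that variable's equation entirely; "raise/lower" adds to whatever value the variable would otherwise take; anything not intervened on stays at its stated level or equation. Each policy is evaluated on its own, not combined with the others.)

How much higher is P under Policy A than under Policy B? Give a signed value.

Policy A (A − 45, T − 44):
  A = 43 − 45 = -2
  T = 15 − 6·(-2) (−44 from intervention) = -17
  P = 158 − 3·(-17) = 209
Policy B (A − 23, T := 49):
  A = 43 − 23 = 20
  T = 49
  P = 158 − 3·49 = 11
P: 209 − 11 = 198

198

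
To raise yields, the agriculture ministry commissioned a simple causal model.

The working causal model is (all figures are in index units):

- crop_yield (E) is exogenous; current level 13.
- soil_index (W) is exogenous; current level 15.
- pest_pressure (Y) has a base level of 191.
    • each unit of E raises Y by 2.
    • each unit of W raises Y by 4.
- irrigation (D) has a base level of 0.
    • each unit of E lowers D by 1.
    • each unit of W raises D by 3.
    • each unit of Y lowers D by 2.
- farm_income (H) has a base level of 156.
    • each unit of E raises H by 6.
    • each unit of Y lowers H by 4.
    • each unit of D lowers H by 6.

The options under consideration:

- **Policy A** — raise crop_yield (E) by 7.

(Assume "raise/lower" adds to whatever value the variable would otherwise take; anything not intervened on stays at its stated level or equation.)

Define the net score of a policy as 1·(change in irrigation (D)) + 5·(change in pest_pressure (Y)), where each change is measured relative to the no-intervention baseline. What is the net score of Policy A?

Baseline:
  E = 13
  W = 15
  Y = 191 + 2·13 + 4·15 = 277
  D = 0 − 13 + 3·15 − 2·277 = -522
Policy A (E + 7):
  E = 13 + 7 = 20
  W = 15
  Y = 191 + 2·20 + 4·15 = 291
  D = 0 − 20 + 3·15 − 2·291 = -557
ΔD = -557 − (-522) = -35; ΔY = 291 − 277 = 14
Score = 1·(-35) + 5·14 = 35

35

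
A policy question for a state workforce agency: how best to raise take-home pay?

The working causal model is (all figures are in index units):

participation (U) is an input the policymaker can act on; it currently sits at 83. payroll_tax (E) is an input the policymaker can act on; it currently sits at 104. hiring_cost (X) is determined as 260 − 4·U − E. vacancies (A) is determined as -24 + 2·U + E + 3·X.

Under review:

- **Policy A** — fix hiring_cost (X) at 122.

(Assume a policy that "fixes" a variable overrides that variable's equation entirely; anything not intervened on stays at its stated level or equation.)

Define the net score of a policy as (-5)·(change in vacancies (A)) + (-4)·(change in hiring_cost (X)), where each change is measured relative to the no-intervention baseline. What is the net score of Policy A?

-5662

Baseline:
  U = 83
  E = 104
  X = 260 − 4·83 − 104 = -176
  A = -24 + 2·83 + 104 + 3·(-176) = -282
Policy A (X := 122):
  U = 83
  E = 104
  X = 122
  A = -24 + 2·83 + 104 + 3·122 = 612
ΔA = 612 − (-282) = 894; ΔX = 122 − (-176) = 298
Score = (-5)·894 + (-4)·298 = -5662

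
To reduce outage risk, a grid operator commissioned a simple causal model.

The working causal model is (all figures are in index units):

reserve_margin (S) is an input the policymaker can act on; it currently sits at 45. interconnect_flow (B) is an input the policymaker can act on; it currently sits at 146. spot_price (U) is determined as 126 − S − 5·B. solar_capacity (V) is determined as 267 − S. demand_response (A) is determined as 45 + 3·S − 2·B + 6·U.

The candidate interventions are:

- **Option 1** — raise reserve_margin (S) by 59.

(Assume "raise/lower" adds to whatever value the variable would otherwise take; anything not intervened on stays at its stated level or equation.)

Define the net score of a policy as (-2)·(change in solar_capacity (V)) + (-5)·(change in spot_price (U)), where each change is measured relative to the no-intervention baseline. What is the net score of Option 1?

413

Baseline:
  S = 45
  B = 146
  U = 126 − 45 − 5·146 = -649
  V = 267 − 45 = 222
Option 1 (S + 59):
  S = 45 + 59 = 104
  B = 146
  U = 126 − 104 − 5·146 = -708
  V = 267 − 104 = 163
ΔV = 163 − 222 = -59; ΔU = -708 − (-649) = -59
Score = (-2)·(-59) + (-5)·(-59) = 413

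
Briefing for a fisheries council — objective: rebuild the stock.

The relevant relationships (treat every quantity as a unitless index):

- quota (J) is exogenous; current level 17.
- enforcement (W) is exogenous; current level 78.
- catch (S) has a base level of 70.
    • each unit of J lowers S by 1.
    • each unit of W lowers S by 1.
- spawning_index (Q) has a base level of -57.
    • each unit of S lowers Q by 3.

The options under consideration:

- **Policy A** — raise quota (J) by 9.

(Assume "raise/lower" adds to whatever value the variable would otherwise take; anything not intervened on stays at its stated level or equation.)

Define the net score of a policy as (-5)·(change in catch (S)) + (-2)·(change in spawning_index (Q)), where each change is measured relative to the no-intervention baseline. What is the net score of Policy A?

-9

Baseline:
  J = 17
  W = 78
  S = 70 − 17 − 78 = -25
  Q = -57 − 3·(-25) = 18
Policy A (J + 9):
  J = 17 + 9 = 26
  W = 78
  S = 70 − 26 − 78 = -34
  Q = -57 − 3·(-34) = 45
ΔS = -34 − (-25) = -9; ΔQ = 45 − 18 = 27
Score = (-5)·(-9) + (-2)·27 = -9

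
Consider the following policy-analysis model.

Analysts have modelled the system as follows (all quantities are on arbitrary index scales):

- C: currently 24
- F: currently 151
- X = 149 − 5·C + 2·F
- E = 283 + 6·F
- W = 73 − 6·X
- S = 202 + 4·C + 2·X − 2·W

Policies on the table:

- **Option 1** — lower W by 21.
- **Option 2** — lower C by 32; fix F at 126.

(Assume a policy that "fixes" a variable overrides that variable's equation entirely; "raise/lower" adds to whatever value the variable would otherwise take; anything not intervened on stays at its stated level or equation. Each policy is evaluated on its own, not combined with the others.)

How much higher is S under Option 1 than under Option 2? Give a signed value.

-1370

Option 1 (W − 21):
  C = 24
  F = 151
  X = 149 − 5·24 + 2·151 = 331
  W = 73 − 6·331 (−21 from intervention) = -1934
  S = 202 + 4·24 + 2·331 − 2·(-1934) = 4828
Option 2 (C − 32, F := 126):
  C = 24 − 32 = -8
  F = 126
  X = 149 − 5·(-8) + 2·126 = 441
  W = 73 − 6·441 = -2573
  S = 202 + 4·(-8) + 2·441 − 2·(-2573) = 6198
S: 4828 − 6198 = -1370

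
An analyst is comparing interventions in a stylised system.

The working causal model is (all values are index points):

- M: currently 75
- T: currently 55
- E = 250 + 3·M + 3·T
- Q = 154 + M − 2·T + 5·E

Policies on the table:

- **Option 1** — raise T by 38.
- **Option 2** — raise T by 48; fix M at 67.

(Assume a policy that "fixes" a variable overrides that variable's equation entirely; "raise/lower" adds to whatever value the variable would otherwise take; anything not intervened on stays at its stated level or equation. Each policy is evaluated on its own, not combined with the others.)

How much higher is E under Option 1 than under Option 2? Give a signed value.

-6

Option 1 (T + 38):
  M = 75
  T = 55 + 38 = 93
  E = 250 + 3·75 + 3·93 = 754
Option 2 (T + 48, M := 67):
  M = 67
  T = 55 + 48 = 103
  E = 250 + 3·67 + 3·103 = 760
E: 754 − 760 = -6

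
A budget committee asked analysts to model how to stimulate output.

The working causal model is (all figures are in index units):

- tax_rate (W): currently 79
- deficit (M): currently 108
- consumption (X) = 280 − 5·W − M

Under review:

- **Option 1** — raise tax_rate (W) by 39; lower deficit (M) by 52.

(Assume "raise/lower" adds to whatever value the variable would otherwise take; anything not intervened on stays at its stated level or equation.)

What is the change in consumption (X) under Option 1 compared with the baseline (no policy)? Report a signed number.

Baseline:
  W = 79
  M = 108
  X = 280 − 5·79 − 108 = -223
Option 1 (W + 39, M − 52):
  W = 79 + 39 = 118
  M = 108 − 52 = 56
  X = 280 − 5·118 − 56 = -366
Change in X: -366 − (-223) = -143

-143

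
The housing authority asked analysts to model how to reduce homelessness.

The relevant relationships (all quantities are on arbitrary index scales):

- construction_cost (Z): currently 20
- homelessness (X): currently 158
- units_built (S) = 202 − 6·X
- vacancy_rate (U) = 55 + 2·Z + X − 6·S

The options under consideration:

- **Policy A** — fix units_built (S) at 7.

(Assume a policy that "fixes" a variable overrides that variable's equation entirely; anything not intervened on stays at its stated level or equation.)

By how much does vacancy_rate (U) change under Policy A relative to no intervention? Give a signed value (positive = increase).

Baseline:
  Z = 20
  X = 158
  S = 202 − 6·158 = -746
  U = 55 + 2·20 + 158 − 6·(-746) = 4729
Policy A (S := 7):
  Z = 20
  X = 158
  S = 7
  U = 55 + 2·20 + 158 − 6·7 = 211
Change in U: 211 − 4729 = -4518

-4518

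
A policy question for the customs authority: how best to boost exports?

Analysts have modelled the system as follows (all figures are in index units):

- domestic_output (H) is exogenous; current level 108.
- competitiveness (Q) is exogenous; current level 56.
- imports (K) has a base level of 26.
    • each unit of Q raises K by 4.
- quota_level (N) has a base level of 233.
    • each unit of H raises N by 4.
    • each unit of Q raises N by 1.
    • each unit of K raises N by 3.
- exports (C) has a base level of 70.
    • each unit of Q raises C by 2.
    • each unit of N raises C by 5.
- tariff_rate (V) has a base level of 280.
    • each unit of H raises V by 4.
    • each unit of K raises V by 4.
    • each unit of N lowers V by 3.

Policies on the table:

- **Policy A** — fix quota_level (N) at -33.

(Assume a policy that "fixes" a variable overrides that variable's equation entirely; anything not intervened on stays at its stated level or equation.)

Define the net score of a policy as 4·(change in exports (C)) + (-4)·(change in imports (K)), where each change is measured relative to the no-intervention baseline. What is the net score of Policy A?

-30080

Baseline:
  H = 108
  Q = 56
  K = 26 + 4·56 = 250
  N = 233 + 4·108 + 56 + 3·250 = 1471
  C = 70 + 2·56 + 5·1471 = 7537
Policy A (N := -33):
  H = 108
  Q = 56
  K = 26 + 4·56 = 250
  N = -33
  C = 70 + 2·56 + 5·(-33) = 17
ΔC = 17 − 7537 = -7520; ΔK = 250 − 250 = 0
Score = 4·(-7520) + (-4)·0 = -30080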